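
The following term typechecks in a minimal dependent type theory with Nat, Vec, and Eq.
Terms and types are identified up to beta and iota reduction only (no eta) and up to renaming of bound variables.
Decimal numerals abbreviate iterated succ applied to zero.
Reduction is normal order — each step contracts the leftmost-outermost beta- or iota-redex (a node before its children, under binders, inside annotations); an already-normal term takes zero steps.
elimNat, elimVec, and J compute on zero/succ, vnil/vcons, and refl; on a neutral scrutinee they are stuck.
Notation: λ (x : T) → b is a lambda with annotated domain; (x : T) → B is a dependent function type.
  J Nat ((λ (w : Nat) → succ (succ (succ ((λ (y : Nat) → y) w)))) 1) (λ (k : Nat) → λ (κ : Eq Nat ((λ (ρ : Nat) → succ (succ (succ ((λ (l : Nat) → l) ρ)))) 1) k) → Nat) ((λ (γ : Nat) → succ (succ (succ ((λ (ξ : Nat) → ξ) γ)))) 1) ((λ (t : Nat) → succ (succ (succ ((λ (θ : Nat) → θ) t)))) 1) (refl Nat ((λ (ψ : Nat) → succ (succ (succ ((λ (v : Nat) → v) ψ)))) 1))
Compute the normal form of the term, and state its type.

resulting normal form:
  4
type:
  Nat
observation: contracting a J iota-redex first, the term normalizes in 3 steps.


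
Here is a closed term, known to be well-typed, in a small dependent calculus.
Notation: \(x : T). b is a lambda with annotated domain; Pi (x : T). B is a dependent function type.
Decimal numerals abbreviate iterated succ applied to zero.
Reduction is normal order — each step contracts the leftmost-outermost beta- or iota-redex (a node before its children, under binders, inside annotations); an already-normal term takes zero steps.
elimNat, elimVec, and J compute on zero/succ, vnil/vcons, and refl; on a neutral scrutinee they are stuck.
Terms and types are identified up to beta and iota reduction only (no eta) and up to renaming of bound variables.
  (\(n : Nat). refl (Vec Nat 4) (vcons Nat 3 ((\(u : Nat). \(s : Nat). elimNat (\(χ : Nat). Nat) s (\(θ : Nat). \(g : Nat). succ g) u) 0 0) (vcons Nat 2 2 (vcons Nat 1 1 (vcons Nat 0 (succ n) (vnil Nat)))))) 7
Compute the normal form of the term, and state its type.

reduced normal form:
  refl (Vec Nat 4) (vcons Nat 3 0 (vcons Nat 2 2 (vcons Nat 1 1 (vcons Nat 0 8 (vnil Nat)))))
the term's type:
  Eq (Vec Nat 4) (vcons Nat 3 0 (vcons Nat 2 2 (vcons Nat 1 1 (vcons Nat 0 8 (vnil Nat))))) (vcons Nat 3 0 (vcons Nat 2 2 (vcons Nat 1 1 (vcons Nat 0 8 (vnil Nat)))))
observation: normalization takes exactly 4 steps under the normal-order strategy.


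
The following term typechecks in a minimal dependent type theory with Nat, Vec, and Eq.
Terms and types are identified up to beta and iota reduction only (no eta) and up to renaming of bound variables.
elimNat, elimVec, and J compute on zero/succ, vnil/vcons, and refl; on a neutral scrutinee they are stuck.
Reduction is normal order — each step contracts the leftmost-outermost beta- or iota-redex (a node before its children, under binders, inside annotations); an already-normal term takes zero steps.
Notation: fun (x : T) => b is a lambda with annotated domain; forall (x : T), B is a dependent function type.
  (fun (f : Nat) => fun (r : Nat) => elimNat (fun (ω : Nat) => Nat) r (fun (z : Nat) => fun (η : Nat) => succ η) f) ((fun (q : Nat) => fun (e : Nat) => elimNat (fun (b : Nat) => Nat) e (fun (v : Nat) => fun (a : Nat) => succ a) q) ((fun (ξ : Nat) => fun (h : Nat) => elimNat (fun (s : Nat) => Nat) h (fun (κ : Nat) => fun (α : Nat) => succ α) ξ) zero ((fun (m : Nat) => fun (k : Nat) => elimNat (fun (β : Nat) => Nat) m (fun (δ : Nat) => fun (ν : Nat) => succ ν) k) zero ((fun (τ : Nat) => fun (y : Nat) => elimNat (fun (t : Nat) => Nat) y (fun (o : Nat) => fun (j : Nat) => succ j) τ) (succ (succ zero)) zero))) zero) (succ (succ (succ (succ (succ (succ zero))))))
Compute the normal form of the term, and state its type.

reduced normal form:
  succ (succ (succ (succ (succ (succ (succ (succ zero)))))))
the term's type:
  Nat


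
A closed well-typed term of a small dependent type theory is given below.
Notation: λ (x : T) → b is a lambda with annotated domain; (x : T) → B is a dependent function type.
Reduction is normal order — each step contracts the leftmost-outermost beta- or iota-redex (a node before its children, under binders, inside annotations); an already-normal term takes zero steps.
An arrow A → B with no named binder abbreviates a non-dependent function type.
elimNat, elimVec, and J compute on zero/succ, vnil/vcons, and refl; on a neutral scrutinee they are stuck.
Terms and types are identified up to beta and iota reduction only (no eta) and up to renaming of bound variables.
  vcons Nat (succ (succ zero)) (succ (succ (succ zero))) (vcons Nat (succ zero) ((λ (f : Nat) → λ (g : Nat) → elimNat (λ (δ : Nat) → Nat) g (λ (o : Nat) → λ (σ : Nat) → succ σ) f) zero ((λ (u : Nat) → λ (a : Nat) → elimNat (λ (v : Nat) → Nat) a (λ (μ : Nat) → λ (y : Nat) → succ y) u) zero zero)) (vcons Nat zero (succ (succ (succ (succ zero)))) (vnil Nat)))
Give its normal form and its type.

reduced normal form:
  vcons Nat (succ (succ zero)) (succ (succ (succ zero))) (vcons Nat (succ zero) zero (vcons Nat zero (succ (succ (succ (succ zero)))) (vnil Nat)))
type:
  Vec Nat (succ (succ (succ zero)))
observation: reduction starts at a beta-redex, and 6 normal-order steps reach the normal form.


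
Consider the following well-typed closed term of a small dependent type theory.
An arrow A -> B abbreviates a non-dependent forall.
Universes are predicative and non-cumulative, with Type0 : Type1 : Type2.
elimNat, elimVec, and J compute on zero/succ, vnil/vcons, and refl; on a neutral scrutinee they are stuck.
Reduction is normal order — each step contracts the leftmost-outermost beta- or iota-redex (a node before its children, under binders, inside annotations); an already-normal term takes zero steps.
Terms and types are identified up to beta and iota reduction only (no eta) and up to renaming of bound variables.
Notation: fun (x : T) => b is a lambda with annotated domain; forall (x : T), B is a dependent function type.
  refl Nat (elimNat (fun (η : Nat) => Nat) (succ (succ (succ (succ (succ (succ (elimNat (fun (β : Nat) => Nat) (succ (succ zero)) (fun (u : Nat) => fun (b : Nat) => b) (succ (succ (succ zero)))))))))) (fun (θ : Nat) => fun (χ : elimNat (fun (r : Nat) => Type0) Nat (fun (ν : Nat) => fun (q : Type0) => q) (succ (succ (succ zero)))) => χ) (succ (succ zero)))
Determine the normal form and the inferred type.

reduced normal form:
  refl Nat (succ (succ (succ (succ (succ (succ (succ (succ zero))))))))
inferred type:
  Eq Nat (succ (succ (succ (succ (succ (succ (succ (succ zero)))))))) (succ (succ (succ (succ (succ (succ (succ (succ zero))))))))


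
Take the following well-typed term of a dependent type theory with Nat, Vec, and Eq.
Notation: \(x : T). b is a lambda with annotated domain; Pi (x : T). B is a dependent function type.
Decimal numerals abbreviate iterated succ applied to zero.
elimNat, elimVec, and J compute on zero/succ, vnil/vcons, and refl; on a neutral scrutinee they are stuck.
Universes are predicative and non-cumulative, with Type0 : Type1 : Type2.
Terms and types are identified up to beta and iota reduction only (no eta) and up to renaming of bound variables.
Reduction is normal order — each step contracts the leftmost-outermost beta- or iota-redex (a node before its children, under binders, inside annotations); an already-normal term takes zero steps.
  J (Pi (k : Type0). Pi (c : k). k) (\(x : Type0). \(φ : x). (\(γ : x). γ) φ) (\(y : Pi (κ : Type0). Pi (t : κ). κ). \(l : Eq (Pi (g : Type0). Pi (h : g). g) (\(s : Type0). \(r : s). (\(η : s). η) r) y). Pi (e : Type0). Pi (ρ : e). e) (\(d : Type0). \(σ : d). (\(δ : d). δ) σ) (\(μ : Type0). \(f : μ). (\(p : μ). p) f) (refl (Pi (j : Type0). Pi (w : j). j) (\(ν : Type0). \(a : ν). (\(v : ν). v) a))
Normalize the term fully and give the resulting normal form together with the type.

normal form:
  \(k : Type0). \(c : k). c
inferred type:
  Pi (k : Type0). Pi (c : k). k


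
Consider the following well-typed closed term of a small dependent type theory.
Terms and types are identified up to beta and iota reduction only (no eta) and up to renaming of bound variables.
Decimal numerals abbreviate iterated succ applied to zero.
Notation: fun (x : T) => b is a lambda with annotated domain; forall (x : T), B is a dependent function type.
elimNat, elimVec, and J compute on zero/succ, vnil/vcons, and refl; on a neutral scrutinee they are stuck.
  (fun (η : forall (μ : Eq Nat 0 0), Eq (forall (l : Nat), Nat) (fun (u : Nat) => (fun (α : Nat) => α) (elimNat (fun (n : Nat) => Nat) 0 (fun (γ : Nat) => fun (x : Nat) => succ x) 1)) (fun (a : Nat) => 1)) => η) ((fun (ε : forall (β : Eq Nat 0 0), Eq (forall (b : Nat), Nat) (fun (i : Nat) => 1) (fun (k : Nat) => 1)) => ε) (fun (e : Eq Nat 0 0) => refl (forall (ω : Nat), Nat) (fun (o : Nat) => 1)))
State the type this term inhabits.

the term's type:
  forall (η : Eq Nat 0 0), Eq (forall (μ : Nat), Nat) (fun (l : Nat) => 1) (fun (u : Nat) => 1)


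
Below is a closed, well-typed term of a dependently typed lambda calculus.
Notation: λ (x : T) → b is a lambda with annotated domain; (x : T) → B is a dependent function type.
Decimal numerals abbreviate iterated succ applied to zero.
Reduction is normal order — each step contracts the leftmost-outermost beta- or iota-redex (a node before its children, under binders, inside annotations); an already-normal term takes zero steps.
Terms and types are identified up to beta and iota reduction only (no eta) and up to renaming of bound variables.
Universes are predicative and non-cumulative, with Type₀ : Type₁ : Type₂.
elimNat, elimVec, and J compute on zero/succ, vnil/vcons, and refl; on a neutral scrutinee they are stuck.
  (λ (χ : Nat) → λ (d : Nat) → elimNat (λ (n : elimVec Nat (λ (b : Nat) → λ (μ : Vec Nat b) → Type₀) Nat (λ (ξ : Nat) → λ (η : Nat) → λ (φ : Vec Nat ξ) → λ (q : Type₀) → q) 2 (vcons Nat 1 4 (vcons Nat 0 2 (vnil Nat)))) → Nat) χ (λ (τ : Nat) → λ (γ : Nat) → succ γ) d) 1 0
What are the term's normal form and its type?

normal form:
  1
type:
  Nat


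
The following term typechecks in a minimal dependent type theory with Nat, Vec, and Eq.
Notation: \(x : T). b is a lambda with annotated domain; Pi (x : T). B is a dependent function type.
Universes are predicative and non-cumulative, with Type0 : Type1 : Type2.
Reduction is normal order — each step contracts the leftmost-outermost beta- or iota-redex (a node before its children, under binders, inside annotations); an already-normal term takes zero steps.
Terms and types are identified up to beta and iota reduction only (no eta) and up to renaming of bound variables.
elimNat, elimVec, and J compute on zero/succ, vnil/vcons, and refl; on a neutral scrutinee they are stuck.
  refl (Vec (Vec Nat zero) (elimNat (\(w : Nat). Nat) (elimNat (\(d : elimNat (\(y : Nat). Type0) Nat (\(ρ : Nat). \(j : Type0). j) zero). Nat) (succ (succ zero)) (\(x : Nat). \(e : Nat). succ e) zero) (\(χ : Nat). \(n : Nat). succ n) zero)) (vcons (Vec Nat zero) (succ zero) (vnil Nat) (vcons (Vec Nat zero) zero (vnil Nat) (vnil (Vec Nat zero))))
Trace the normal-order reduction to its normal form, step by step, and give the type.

normal-order reduction:
  refl (Vec (Vec Nat zero) (elimNat (\(w : Nat). Nat) (elimNat (\(d : elimNat (\(y : Nat). Type0) Nat (\(ρ : Nat). \(j : Type0). j) zero). Nat) (succ (succ zero)) (\(x : Nat). \(e : Nat). succ e) zero) (\(χ : Nat). \(n : Nat). succ n) zero)) (vcons (Vec Nat zero) (succ zero) (vnil Nat) (vcons (Vec Nat zero) zero (vnil Nat) (vnil (Vec Nat zero))))
  ~> refl (Vec (Vec Nat zero) (elimNat (\(w : elimNat (\(d : Nat). Type0) Nat (\(y : Nat). \(ρ : Type0). ρ) zero). Nat) (succ (succ zero)) (\(j : Nat). \(x : Nat). succ x) zero)) (vcons (Vec Nat zero) (succ zero) (vnil Nat) (vcons (Vec Nat zero) zero (vnil Nat) (vnil (Vec Nat zero))))
  ~> refl (Vec (Vec Nat zero) (succ (succ zero))) (vcons (Vec Nat zero) (succ zero) (vnil Nat) (vcons (Vec Nat zero) zero (vnil Nat) (vnil (Vec Nat zero))))
the term's type:
  Eq (Vec (Vec Nat zero) (succ (succ zero))) (vcons (Vec Nat zero) (succ zero) (vnil Nat) (vcons (Vec Nat zero) zero (vnil Nat) (vnil (Vec Nat zero)))) (vcons (Vec Nat zero) (succ zero) (vnil Nat) (vcons (Vec Nat zero) zero (vnil Nat) (vnil (Vec Nat zero))))


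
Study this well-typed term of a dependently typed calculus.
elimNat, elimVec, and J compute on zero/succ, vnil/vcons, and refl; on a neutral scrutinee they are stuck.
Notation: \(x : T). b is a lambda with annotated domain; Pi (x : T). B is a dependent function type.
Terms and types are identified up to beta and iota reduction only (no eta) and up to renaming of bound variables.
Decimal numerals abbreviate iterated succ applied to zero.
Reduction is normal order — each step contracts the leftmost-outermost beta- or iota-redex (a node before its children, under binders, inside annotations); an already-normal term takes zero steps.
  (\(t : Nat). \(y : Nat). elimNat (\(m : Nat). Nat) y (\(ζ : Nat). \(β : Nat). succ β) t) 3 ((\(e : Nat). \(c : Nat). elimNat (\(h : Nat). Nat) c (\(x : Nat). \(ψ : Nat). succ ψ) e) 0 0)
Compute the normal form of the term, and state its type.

resulting normal form:
  3
type:
  Nat
observation: normalization takes exactly 15 steps under the normal-order strategy.


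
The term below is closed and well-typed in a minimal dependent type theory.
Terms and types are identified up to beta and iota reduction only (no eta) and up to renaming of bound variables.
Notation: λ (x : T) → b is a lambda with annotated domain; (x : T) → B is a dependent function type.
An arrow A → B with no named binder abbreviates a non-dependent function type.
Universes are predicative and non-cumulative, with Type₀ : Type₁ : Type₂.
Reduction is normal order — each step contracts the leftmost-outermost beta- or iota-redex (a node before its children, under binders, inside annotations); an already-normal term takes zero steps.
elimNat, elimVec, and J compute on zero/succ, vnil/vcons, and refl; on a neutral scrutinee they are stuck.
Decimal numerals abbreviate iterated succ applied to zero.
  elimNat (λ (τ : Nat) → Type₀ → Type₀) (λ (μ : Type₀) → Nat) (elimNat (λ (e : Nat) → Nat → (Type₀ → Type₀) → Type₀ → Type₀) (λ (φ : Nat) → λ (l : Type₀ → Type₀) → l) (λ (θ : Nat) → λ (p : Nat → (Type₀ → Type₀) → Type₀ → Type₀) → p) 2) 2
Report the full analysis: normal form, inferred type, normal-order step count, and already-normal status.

reduced normal form:
  λ (τ : Type₀) → Nat
inferred type:
  Type₀ → Type₀
steps to reach normal form (normal order): 21
term was already normal: no
first redex: an elimNat iota-redex


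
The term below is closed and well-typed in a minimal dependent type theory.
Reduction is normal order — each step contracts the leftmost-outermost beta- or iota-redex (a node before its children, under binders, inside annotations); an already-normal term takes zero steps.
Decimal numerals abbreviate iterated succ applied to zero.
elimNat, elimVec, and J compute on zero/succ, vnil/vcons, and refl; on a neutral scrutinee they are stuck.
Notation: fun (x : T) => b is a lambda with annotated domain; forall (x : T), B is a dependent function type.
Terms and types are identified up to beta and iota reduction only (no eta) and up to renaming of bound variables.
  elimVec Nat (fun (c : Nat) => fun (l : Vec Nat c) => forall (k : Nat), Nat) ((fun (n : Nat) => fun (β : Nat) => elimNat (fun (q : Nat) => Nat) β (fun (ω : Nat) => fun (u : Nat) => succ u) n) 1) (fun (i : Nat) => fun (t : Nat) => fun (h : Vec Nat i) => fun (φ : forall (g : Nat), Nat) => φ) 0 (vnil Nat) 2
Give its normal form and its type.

resulting normal form:
  3
the term's type:
  Nat
observation: 7 normal-order steps normalize the term, beginning with an elimVec iota-redex.


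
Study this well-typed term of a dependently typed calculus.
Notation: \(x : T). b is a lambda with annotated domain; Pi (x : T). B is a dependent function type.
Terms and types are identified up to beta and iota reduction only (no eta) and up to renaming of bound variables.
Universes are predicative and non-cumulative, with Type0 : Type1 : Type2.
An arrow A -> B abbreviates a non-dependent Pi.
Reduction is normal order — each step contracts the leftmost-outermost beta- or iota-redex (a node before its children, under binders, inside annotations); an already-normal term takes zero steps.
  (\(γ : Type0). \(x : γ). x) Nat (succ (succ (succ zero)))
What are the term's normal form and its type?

reduced normal form:
  succ (succ (succ zero))
type:
  Nat
observation: contracting a beta-redex first, the term normalizes in 2 steps.


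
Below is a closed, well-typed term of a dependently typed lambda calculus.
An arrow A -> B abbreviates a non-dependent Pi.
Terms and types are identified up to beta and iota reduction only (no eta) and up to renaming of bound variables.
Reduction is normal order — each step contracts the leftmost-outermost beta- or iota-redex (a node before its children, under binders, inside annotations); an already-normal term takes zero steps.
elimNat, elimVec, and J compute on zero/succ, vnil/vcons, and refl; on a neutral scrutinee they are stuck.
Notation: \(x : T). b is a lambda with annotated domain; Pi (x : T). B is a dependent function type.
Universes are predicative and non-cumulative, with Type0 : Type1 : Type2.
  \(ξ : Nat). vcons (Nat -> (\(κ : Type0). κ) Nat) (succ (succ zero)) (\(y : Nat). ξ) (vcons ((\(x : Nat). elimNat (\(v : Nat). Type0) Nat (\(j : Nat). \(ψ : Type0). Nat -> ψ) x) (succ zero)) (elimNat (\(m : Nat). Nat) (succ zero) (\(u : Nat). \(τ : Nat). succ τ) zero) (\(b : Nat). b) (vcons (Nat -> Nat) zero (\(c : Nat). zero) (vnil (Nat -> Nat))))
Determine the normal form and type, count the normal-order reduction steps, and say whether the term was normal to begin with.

normal form:
  \(ξ : Nat). vcons (Nat -> Nat) (succ (succ zero)) (\(κ : Nat). ξ) (vcons (Nat -> Nat) (succ zero) (\(y : Nat). y) (vcons (Nat -> Nat) zero (\(x : Nat). zero) (vnil (Nat -> Nat))))
type:
  Nat -> Vec (Nat -> Nat) (succ (succ (succ zero)))
steps to reach normal form (normal order): 7
started in normal form: no
first redex: a beta-redex


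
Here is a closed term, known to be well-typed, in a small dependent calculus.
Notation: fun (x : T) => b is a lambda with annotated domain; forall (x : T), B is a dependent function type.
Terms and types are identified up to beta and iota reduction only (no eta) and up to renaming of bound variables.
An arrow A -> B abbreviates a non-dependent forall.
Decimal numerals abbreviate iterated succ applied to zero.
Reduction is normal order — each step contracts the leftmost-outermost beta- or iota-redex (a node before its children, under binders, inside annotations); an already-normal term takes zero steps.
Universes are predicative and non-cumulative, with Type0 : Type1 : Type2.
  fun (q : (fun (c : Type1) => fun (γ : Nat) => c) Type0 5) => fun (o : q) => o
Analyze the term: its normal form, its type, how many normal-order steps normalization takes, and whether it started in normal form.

reduced normal form:
  fun (q : Type0) => fun (c : q) => c
type:
  forall (q : Type0), q -> q
steps to reach normal form (normal order): 2
already normal: no
first redex: a beta-redex


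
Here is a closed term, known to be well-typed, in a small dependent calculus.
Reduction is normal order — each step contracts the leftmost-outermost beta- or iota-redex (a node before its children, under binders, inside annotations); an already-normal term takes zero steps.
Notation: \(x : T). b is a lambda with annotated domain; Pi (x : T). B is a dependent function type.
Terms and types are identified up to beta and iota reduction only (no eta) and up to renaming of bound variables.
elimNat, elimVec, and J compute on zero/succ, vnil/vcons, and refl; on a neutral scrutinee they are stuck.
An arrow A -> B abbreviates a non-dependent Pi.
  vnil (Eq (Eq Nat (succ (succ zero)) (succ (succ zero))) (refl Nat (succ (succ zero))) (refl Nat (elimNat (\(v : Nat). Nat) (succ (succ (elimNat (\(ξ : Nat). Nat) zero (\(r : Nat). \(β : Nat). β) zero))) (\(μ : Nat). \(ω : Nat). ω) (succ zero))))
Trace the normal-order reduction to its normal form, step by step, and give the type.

normal-order reduction sequence:
  vnil (Eq (Eq Nat (succ (succ zero)) (succ (succ zero))) (refl Nat (succ (succ zero))) (refl Nat (elimNat (\(v : Nat). Nat) (succ (succ (elimNat (\(ξ : Nat). Nat) zero (\(r : Nat). \(β : Nat). β) zero))) (\(μ : Nat). \(ω : Nat). ω) (succ zero))))
  ~> vnil (Eq (Eq Nat (succ (succ zero)) (succ (succ zero))) (refl Nat (succ (succ zero))) (refl Nat ((\(v : Nat). \(ξ : Nat). ξ) zero (elimNat (\(r : Nat). Nat) (succ (succ (elimNat (\(β : Nat). Nat) zero (\(μ : Nat). \(ω : Nat). ω) zero))) (\(z : Nat). \(y : Nat). y) zero))))
  ~> vnil (Eq (Eq Nat (succ (succ zero)) (succ (succ zero))) (refl Nat (succ (succ zero))) (refl Nat ((\(v : Nat). v) (elimNat (\(ξ : Nat). Nat) (succ (succ (elimNat (\(r : Nat). Nat) zero (\(β : Nat). \(μ : Nat). μ) zero))) (\(ω : Nat). \(z : Nat). z) zero))))
  ~> vnil (Eq (Eq Nat (succ (succ zero)) (succ (succ zero))) (refl Nat (succ (succ zero))) (refl Nat (elimNat (\(v : Nat). Nat) (succ (succ (elimNat (\(ξ : Nat). Nat) zero (\(r : Nat). \(β : Nat). β) zero))) (\(μ : Nat). \(ω : Nat). ω) zero)))
  ~> vnil (Eq (Eq Nat (succ (succ zero)) (succ (succ zero))) (refl Nat (succ (succ zero))) (refl Nat (succ (succ (elimNat (\(v : Nat). Nat) zero (\(ξ : Nat). \(r : Nat). r) zero)))))
  ~> vnil (Eq (Eq Nat (succ (succ zero)) (succ (succ zero))) (refl Nat (succ (succ zero))) (refl Nat (succ (succ zero))))
type:
  Vec (Eq (Eq Nat (succ (succ zero)) (succ (succ zero))) (refl Nat (succ (succ zero))) (refl Nat (succ (succ zero)))) zero


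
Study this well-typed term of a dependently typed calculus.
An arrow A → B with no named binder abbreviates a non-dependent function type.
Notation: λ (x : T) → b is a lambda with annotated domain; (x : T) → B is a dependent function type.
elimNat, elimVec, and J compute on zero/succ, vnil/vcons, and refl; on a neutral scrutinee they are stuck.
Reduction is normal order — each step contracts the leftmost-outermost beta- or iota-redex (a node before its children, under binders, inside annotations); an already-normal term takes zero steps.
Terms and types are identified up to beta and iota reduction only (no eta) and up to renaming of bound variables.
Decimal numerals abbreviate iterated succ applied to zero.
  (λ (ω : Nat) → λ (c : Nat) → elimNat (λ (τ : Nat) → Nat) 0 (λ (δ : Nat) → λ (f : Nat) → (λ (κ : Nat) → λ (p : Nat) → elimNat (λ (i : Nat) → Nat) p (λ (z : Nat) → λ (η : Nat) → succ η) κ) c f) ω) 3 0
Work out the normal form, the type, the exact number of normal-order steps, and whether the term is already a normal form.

resulting normal form:
  0
inferred type:
  Nat
reduction steps (normal order): 21
already normal: no
first contracted redex: a beta-redex


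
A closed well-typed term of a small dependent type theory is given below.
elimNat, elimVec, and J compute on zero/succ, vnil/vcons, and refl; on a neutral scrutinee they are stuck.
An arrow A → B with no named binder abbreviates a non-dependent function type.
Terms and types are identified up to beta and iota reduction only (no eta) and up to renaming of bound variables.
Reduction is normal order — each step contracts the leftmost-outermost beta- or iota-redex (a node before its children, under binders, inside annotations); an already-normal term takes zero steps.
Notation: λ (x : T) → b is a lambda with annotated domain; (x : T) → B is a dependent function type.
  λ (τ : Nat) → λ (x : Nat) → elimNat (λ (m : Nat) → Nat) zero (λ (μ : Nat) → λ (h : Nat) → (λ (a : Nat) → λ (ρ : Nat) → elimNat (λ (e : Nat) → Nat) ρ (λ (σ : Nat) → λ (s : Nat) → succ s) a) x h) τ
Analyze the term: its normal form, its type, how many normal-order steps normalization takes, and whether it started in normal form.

reduced normal form:
  λ (τ : Nat) → λ (x : Nat) → elimNat (λ (m : Nat) → Nat) zero (λ (μ : Nat) → λ (h : Nat) → elimNat (λ (a : Nat) → Nat) h (λ (ρ : Nat) → λ (e : Nat) → succ e) x) τ
the term's type:
  Nat → Nat → Nat
reduction steps (normal order): 2
term was already normal: no
first contracted redex: a beta-redex


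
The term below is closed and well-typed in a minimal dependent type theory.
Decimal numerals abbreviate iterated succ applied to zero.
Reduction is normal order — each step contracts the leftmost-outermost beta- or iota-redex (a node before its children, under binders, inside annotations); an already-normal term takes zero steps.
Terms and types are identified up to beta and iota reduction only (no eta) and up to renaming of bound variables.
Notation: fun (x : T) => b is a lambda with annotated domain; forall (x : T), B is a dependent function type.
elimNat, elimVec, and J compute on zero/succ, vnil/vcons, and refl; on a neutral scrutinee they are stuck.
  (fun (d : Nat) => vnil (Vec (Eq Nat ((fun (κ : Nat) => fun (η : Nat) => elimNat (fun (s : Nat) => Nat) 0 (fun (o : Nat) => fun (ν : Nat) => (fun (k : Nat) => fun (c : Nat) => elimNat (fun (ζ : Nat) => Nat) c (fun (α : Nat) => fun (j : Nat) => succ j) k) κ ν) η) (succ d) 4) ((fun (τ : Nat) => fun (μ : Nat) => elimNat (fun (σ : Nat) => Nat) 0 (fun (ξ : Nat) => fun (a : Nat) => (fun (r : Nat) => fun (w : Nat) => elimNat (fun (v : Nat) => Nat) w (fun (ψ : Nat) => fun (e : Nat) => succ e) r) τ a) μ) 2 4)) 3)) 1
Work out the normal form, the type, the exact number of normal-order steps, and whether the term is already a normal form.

normal form:
  vnil (Vec (Eq Nat 8 8) 3)
type:
  Vec (Vec (Eq Nat 8 8) 3) 0
steps to reach normal form (normal order): 103
started in normal form: no
first contracted redex: a beta-redex


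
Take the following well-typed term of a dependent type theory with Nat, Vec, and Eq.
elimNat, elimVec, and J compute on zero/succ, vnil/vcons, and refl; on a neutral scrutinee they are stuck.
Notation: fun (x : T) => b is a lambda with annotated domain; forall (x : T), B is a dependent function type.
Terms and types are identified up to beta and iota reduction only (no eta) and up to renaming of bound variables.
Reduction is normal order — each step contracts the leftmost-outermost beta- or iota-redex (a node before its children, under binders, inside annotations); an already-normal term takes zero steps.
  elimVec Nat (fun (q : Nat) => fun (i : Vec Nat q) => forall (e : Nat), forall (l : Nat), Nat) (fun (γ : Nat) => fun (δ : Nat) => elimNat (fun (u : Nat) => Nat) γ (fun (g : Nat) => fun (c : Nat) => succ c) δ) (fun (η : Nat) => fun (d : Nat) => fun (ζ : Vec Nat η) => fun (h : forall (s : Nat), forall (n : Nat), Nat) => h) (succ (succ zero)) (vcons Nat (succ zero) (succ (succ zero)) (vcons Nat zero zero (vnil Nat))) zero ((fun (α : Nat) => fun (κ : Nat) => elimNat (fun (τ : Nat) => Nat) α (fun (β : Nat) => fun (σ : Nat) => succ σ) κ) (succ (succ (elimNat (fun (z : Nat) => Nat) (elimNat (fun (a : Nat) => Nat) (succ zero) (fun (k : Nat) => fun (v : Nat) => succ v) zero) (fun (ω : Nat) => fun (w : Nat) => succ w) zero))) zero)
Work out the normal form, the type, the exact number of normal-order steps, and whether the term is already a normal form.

reduced normal form:
  succ (succ (succ zero))
the term's type:
  Nat
normal-order step count: 28
term was already normal: no
first redex: an elimVec iota-redex


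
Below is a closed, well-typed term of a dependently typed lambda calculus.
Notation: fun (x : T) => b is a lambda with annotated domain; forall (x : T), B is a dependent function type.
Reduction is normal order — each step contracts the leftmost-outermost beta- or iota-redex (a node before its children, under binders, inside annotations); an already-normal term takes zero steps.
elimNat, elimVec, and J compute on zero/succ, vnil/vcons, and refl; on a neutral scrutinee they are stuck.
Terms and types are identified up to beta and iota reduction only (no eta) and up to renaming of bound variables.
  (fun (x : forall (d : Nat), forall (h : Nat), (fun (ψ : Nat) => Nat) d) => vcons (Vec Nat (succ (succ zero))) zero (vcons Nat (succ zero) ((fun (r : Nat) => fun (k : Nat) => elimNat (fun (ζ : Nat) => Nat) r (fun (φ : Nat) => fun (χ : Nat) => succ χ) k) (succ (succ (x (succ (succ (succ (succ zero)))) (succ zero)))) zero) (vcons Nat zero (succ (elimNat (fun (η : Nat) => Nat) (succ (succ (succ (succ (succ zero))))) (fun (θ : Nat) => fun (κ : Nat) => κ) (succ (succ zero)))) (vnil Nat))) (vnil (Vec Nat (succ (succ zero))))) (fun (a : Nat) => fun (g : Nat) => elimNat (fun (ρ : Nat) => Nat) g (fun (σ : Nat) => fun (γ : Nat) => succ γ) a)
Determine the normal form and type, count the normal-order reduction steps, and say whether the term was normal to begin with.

reduced normal form:
  vcons (Vec Nat (succ (succ zero))) zero (vcons Nat (succ zero) (succ (succ (succ (succ (succ (succ (succ zero))))))) (vcons Nat zero (succ (succ (succ (succ (succ (succ zero)))))) (vnil Nat))) (vnil (Vec Nat (succ (succ zero))))
type:
  Vec (Vec Nat (succ (succ zero))) (succ zero)
reduction steps (normal order): 26
term was already normal: no
first contracted redex: a beta-redex


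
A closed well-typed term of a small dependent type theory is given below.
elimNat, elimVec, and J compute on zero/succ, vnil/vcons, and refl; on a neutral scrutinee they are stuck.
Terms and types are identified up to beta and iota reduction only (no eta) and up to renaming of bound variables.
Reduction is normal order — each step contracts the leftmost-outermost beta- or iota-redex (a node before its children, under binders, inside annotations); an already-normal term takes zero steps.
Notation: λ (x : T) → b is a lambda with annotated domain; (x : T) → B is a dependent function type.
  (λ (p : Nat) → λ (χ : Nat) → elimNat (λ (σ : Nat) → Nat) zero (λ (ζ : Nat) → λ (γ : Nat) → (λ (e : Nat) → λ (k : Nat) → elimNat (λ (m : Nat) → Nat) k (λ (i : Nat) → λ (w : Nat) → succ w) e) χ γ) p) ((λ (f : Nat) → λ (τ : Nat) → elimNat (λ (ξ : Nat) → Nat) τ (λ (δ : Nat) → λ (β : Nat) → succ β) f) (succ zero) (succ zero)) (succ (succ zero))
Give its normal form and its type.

reduced normal form:
  succ (succ (succ (succ zero)))
the term's type:
  Nat
observation: 24 normal-order steps separate the term from its normal form.


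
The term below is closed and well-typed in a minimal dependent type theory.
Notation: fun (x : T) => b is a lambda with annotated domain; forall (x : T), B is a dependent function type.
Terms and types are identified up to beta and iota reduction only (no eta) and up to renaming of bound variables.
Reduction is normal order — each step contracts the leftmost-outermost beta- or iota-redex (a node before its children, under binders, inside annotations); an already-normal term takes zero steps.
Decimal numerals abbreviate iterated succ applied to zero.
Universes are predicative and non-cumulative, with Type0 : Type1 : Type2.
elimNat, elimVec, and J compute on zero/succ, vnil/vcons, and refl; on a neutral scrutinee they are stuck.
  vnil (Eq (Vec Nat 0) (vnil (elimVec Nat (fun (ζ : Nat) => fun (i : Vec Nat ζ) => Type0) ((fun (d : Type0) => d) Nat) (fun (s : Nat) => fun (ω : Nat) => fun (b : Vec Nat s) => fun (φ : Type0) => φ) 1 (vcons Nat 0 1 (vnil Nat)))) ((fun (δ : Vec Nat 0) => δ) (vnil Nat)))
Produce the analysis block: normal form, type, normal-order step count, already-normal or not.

normal form:
  vnil (Eq (Vec Nat 0) (vnil Nat) (vnil Nat))
the term's type:
  Vec (Eq (Vec Nat 0) (vnil Nat) (vnil Nat)) 0
normal-order step count: 8
started in normal form: no
first contracted redex: an elimVec iota-redex


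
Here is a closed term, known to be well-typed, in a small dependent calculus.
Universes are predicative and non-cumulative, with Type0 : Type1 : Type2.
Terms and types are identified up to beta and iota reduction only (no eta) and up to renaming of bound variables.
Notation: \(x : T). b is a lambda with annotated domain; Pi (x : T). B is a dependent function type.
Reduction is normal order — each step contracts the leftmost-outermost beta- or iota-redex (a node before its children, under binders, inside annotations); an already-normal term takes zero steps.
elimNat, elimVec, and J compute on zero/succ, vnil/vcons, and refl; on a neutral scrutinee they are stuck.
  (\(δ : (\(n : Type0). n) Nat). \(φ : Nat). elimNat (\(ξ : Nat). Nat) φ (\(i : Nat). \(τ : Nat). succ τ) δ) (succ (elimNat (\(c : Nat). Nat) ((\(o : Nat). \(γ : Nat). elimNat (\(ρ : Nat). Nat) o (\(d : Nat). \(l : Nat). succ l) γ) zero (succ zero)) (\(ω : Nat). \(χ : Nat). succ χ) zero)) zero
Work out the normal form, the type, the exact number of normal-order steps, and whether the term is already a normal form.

resulting normal form:
  succ (succ zero)
the term's type:
  Nat
normal-order step count: 16
started in normal form: no
first redex: a beta-redex


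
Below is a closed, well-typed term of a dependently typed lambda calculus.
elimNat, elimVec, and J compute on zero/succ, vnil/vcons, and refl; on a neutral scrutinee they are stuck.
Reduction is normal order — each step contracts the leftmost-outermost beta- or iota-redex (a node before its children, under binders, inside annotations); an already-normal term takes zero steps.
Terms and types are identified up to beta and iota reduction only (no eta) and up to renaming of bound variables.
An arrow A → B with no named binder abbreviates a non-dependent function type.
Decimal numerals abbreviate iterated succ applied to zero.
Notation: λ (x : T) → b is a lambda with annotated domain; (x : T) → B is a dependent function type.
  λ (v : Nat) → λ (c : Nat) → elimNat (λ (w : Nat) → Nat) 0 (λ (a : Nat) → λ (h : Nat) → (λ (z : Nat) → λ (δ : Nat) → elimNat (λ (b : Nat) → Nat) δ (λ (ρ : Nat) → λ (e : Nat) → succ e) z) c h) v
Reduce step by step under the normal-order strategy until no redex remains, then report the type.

normal-order reduction:
  λ (v : Nat) → λ (c : Nat) → elimNat (λ (w : Nat) → Nat) 0 (λ (a : Nat) → λ (h : Nat) → (λ (z : Nat) → λ (δ : Nat) → elimNat (λ (b : Nat) → Nat) δ (λ (ρ : Nat) → λ (e : Nat) → succ e) z) c h) v
  ~> λ (v : Nat) → λ (c : Nat) → elimNat (λ (w : Nat) → Nat) 0 (λ (a : Nat) → λ (h : Nat) → (λ (z : Nat) → elimNat (λ (δ : Nat) → Nat) z (λ (b : Nat) → λ (ρ : Nat) → succ ρ) c) h) v
  ~> λ (v : Nat) → λ (c : Nat) → elimNat (λ (w : Nat) → Nat) 0 (λ (a : Nat) → λ (h : Nat) → elimNat (λ (z : Nat) → Nat) h (λ (δ : Nat) → λ (b : Nat) → succ b) c) v
type:
  Nat → Nat → Nat


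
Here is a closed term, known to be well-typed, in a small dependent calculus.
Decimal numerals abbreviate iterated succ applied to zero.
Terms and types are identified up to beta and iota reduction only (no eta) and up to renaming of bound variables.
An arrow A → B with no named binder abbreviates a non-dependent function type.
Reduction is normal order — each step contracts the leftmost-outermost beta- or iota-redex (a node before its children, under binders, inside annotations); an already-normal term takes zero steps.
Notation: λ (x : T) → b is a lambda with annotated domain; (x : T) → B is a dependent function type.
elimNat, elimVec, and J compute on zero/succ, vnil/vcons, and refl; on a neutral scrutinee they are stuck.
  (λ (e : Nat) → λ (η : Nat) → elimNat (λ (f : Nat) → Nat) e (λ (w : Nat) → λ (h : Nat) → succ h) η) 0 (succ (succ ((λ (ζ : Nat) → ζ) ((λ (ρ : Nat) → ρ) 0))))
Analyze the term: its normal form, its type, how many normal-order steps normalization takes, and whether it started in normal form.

reduced normal form:
  2
inferred type:
  Nat
normal-order step count: 11
already normal: no
first contracted redex: a beta-redex


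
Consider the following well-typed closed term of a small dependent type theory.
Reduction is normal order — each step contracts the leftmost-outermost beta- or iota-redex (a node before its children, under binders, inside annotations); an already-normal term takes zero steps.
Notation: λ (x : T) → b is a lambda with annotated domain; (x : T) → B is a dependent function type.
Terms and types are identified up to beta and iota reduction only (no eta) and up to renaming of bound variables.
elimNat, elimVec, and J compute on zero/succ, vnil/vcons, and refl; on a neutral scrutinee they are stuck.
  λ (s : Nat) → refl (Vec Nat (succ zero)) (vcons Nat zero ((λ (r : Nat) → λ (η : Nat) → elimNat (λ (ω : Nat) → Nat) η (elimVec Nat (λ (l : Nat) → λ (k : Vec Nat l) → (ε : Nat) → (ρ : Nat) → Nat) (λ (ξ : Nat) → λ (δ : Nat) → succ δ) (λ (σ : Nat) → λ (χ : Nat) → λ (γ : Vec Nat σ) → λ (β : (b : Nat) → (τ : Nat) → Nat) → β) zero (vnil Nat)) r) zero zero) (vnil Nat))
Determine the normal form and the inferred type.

reduced normal form:
  λ (s : Nat) → refl (Vec Nat (succ zero)) (vcons Nat zero zero (vnil Nat))
inferred type:
  (s : Nat) → Eq (Vec Nat (succ zero)) (vcons Nat zero zero (vnil Nat)) (vcons Nat zero zero (vnil Nat))


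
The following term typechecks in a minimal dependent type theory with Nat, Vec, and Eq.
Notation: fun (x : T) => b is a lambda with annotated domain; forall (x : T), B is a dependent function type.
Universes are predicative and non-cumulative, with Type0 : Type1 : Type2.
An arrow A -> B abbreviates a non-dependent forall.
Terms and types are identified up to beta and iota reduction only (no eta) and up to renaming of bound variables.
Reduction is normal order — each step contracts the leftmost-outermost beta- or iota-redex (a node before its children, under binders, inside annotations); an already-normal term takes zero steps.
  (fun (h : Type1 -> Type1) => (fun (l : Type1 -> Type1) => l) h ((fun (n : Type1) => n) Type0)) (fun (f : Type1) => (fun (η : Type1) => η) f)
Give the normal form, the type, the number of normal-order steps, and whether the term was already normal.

resulting normal form:
  Type0
type:
  Type1
reduction steps (normal order): 5
already normal: no
first contracted redex: a beta-redex


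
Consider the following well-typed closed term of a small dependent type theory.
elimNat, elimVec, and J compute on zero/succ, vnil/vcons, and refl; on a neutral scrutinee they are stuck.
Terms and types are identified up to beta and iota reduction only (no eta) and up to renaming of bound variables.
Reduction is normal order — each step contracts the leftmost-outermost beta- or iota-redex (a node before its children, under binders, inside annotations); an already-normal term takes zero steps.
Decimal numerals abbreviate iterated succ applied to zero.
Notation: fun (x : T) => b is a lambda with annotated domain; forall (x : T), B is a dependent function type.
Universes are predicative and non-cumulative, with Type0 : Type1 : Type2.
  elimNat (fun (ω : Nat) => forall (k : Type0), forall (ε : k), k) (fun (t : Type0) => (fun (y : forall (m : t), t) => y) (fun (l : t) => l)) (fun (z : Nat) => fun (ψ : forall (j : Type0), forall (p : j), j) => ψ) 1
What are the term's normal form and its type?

reduced normal form:
  fun (ω : Type0) => fun (k : ω) => k
type:
  forall (ω : Type0), forall (k : ω), ω
observation: 5 normal-order steps separate the term from its normal form.


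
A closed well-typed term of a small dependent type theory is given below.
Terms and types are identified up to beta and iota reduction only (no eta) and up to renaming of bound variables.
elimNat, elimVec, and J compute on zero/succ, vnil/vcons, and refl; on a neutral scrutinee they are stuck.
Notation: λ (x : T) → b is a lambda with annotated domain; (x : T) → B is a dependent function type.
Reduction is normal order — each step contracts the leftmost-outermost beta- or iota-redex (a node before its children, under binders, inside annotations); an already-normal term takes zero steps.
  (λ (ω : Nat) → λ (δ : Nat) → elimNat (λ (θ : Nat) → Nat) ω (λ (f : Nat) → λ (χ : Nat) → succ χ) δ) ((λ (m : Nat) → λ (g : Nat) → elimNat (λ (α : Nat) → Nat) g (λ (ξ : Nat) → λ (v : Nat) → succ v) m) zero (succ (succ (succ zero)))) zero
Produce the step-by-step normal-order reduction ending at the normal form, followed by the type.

normal-order reduction sequence:
  (λ (ω : Nat) → λ (δ : Nat) → elimNat (λ (θ : Nat) → Nat) ω (λ (f : Nat) → λ (χ : Nat) → succ χ) δ) ((λ (m : Nat) → λ (g : Nat) → elimNat (λ (α : Nat) → Nat) g (λ (ξ : Nat) → λ (v : Nat) → succ v) m) zero (succ (succ (succ zero)))) zero
  ~> (λ (ω : Nat) → elimNat (λ (δ : Nat) → Nat) ((λ (θ : Nat) → λ (f : Nat) → elimNat (λ (χ : Nat) → Nat) f (λ (m : Nat) → λ (g : Nat) → succ g) θ) zero (succ (succ (succ zero)))) (λ (α : Nat) → λ (ξ : Nat) → succ ξ) ω) zero
  ~> elimNat (λ (ω : Nat) → Nat) ((λ (δ : Nat) → λ (θ : Nat) → elimNat (λ (f : Nat) → Nat) θ (λ (χ : Nat) → λ (m : Nat) → succ m) δ) zero (succ (succ (succ zero)))) (λ (g : Nat) → λ (α : Nat) → succ α) zero
  ~> (λ (ω : Nat) → λ (δ : Nat) → elimNat (λ (θ : Nat) → Nat) δ (λ (f : Nat) → λ (χ : Nat) → succ χ) ω) zero (succ (succ (succ zero)))
  ~> (λ (ω : Nat) → elimNat (λ (δ : Nat) → Nat) ω (λ (θ : Nat) → λ (f : Nat) → succ f) zero) (succ (succ (succ zero)))
  ~> elimNat (λ (ω : Nat) → Nat) (succ (succ (succ zero))) (λ (δ : Nat) → λ (θ : Nat) → succ θ) zero
  ~> succ (succ (succ zero))
inferred type:
  Nat
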